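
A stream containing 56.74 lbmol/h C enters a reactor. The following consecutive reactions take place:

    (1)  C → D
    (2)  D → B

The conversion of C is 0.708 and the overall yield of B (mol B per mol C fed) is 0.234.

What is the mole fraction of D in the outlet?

0.474

Conversion of C: C consumed = 1ξ₁ = 0.708 × 56.74 → ξ₁ = 40.17 lbmol/h.
Yield of B: 1ξ₂ / 56.74 = 0.234 → ξ₂ = 13.28 lbmol/h.
Outlet amounts (n = n₀ + Σ ν·ξ):
  C: 56.74 − 1(40.17) = 16.57
  D: 0 + 1(40.17) − 1(13.28) = 26.89
  B: 0 + 1(13.28) = 13.28
Total out = 56.74 lbmol/h; y_D = 26.89 / 56.74 = 0.474.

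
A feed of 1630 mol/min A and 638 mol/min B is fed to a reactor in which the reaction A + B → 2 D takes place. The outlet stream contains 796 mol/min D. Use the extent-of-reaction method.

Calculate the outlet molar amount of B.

For D: n = n₀ + 2ξ → 796 = 0 + 2ξ, giving ξ = 398 mol/min.
Outlet amounts (n = n₀ + ν ξ):
  A: 1630 − 1(398) = 1232
  B: 638 − 1(398) = 240
  D: 0 + 2(398) = 796

240 mol/min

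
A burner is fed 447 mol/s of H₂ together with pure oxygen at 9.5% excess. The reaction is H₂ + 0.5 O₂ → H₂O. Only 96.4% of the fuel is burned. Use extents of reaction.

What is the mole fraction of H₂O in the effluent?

0.905

Stoichiometric O₂ = 0.5 × 447 = 223.5 mol/s; O₂ fed = 223.5 × 1.095 = 244.7 mol/s.
Fuel reacted = 0.964 × 447 → ξ = 430.9 mol/s.
Outlet (n = n₀ + ν ξ):
  H₂: 447 − 1(430.9) = 16.09
  O₂: 244.7 − 0.5(430.9) = 29.28
  H₂O: 0 + 1(430.9) = 430.9
Total out = 476.3 mol/s; y_H₂O = 430.9 / 476.3 = 0.9047.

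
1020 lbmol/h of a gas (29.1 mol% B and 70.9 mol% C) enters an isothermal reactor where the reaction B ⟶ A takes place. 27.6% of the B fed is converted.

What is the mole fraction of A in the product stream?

B reacted = 0.276 × 296.8 = 81.92 lbmol/h; ν_B = −1, so ξ = 81.92/1 = 81.92 lbmol/h.
Outlet amounts (n = n₀ + ν ξ):
  B: 296.8 − 1(81.92) = 214.9
  A: 0 + 1(81.92) = 81.92
  C: 723.2 (inert)
Total out = 1020 lbmol/h; y_A = 81.92 / 1020 = 0.08032.

0.0803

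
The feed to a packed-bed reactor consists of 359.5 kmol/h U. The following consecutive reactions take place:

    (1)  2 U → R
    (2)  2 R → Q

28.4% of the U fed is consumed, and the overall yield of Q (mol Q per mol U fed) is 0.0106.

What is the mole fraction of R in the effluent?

0.143

Conversion of U: U consumed = 2ξ₁ = 0.284 × 359.5 → ξ₁ = 51.05 kmol/h.
Yield of Q: 1ξ₂ / 359.5 = 0.0106 → ξ₂ = 3.811 kmol/h.
Outlet amounts (n = n₀ + Σ ν·ξ):
  U: 359.5 − 2(51.05) = 257.4
  R: 0 + 1(51.05) − 2(3.811) = 43.43
  Q: 0 + 1(3.811) = 3.811
Total out = 304.6 kmol/h; y_R = 43.43 / 304.6 = 0.1426.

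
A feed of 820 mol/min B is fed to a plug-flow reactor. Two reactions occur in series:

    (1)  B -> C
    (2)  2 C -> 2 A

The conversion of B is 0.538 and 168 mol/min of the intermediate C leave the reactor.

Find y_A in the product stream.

0.333

Conversion of B: B consumed = 1ξ₁ = 0.538 × 820 → ξ₁ = 441.2 mol/min.
C balance: n_C = 0 + 1ξ₁ − 2ξ₂ = 168 → ξ₂ = (1·441.2 − 168)/2 = 136.6 mol/min.
Outlet amounts (n = n₀ + Σ ν·ξ):
  B: 820 − 1(441.2) = 378.8
  C: 0 + 1(441.2) − 2(136.6) = 168
  A: 0 + 2(136.6) = 273.2
Total out = 820 mol/min; y_A = 273.2 / 820 = 0.3331.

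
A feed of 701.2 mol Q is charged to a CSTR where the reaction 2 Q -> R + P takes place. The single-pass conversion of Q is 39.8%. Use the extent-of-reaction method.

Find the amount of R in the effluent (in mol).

140 mol

Q reacted = 0.398 × 701.2 = 279.1 mol; ν_Q = −2, so ξ = 279.1/2 = 139.5 mol.
Outlet amounts (n = n₀ + ν ξ):
  Q: 701.2 − 2(139.5) = 422.1
  R: 0 + 1(139.5) = 139.5
  P: 0 + 1(139.5) = 139.5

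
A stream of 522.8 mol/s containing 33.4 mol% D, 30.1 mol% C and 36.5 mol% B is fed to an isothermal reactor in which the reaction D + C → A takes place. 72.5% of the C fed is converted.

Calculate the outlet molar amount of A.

C reacted = 0.725 × 157.4 = 114.1 mol/s; ν_C = −1, so ξ = 114.1/1 = 114.1 mol/s.
Outlet amounts (n = n₀ + ν ξ):
  D: 174.6 − 1(114.1) = 60.53
  C: 157.4 − 1(114.1) = 43.27
  A: 0 + 1(114.1) = 114.1
  B: 190.8 (inert)

114 mol/s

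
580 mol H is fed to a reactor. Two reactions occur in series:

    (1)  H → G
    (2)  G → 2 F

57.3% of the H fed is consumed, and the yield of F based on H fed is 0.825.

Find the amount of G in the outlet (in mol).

93.1 mol

Conversion of H: H consumed = 1ξ₁ = 0.573 × 580 → ξ₁ = 332.3 mol.
Yield of F: 2ξ₂ / 580 = 0.825 → ξ₂ = 239.2 mol.
Outlet amounts (n = n₀ + Σ ν·ξ):
  H: 580 − 1(332.3) = 247.7
  G: 0 + 1(332.3) − 1(239.2) = 93.09
  F: 0 + 2(239.2) = 478.5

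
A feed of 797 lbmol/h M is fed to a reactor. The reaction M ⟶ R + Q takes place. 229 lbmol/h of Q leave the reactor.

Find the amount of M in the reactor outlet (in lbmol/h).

For Q: n = n₀ + 1ξ → 229 = 0 + 1ξ, giving ξ = 229 lbmol/h.
Outlet amounts (n = n₀ + ν ξ):
  M: 797 − 1(229) = 568
  R: 0 + 1(229) = 229
  Q: 0 + 1(229) = 229

568 lbmol/h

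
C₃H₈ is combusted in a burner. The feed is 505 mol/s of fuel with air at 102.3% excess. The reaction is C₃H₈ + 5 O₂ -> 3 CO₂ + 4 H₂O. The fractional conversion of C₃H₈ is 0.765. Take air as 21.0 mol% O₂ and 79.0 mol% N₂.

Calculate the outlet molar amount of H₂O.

Stoichiometric O₂ = 5 × 505 = 2525 mol/s; O₂ fed = 2525 × 2.023 = 5108 mol/s.
N₂ fed = 5108 × 79/21 = 19220 mol/s.
Fuel reacted = 0.765 × 505 → ξ = 386.3 mol/s.
Outlet (n = n₀ + ν ξ):
  C₃H₈: 505 − 1(386.3) = 118.7
  O₂: 5108 − 5(386.3) = 3176
  N₂: 19220 (inert)
  CO₂: 0 + 3(386.3) = 1159
  H₂O: 0 + 4(386.3) = 1545

1550 mol/s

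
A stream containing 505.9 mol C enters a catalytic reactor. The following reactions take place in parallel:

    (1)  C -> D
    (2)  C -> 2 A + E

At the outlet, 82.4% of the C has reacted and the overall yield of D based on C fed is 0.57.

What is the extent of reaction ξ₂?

ξ₂ = 128 mol

Yield of D: 1ξ₁ / 505.9 = 0.57 → ξ₁ = 288.4 mol.
Conversion of C: 1ξ₁ + 1ξ₂ = 0.824 × 505.9 = 416.9 → ξ₂ = 128.5 mol.
Outlet amounts (n = n₀ + Σ ν·ξ):
  C: 505.9 − 1(288.4) − 1(128.5) = 89.04
  D: 0 + 1(288.4) = 288.4
  A: 0 + 2(128.5) = 257
  E: 0 + 1(128.5) = 128.5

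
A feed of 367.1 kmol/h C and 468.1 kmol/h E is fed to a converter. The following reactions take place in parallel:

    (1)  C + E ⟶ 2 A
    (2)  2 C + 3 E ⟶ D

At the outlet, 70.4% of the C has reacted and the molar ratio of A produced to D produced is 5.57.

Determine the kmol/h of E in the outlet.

156 kmol/h

Conversion of C: C consumed = 0.704 × 367.1 = 258.4 kmol/h = 1ξ₁ + 2ξ₂.
Selectivity: 2ξ₁ / (1ξ₂) = 5.57 → ξ₁ = 2.785 ξ₂.
Substitute: (1·2.785 + 2) ξ₂ = 258.4 → ξ₂ = 54.01 kmol/h, ξ₁ = 150.4 kmol/h.
Outlet amounts (n = n₀ + Σ ν·ξ):
  C: 367.1 − 1(150.4) − 2(54.01) = 108.7
  E: 468.1 − 1(150.4) − 3(54.01) = 155.7
  A: 0 + 2(150.4) = 300.8
  D: 0 + 1(54.01) = 54.01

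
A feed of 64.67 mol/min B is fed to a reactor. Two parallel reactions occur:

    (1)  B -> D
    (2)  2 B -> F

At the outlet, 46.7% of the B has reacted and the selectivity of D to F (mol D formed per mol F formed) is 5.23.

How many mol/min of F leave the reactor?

4.18 mol/min

Conversion of B: B consumed = 0.467 × 64.67 = 30.2 mol/min = 1ξ₁ + 2ξ₂.
Selectivity: 1ξ₁ / (1ξ₂) = 5.23 → ξ₁ = 5.23 ξ₂.
Substitute: (1·5.23 + 2) ξ₂ = 30.2 → ξ₂ = 4.177 mol/min, ξ₁ = 21.85 mol/min.
Outlet amounts (n = n₀ + Σ ν·ξ):
  B: 64.67 − 1(21.85) − 2(4.177) = 34.47
  D: 0 + 1(21.85) = 21.85
  F: 0 + 1(4.177) = 4.177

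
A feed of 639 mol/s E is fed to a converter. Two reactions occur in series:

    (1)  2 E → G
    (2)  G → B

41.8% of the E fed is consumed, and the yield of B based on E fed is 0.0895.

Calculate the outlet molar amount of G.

Conversion of E: E consumed = 2ξ₁ = 0.418 × 639 → ξ₁ = 133.6 mol/s.
Yield of B: 1ξ₂ / 639 = 0.0895 → ξ₂ = 57.19 mol/s.
Outlet amounts (n = n₀ + Σ ν·ξ):
  E: 639 − 2(133.6) = 371.9
  G: 0 + 1(133.6) − 1(57.19) = 76.36
  B: 0 + 1(57.19) = 57.19

76.4 mol/s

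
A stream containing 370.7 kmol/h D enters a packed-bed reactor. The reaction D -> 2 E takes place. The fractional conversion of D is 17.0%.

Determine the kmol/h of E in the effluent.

D reacted = 0.17 × 370.7 = 63.02 kmol/h; ν_D = −1, so ξ = 63.02/1 = 63.02 kmol/h.
Outlet amounts (n = n₀ + ν ξ):
  D: 370.7 − 1(63.02) = 307.7
  E: 0 + 2(63.02) = 126

126 kmol/h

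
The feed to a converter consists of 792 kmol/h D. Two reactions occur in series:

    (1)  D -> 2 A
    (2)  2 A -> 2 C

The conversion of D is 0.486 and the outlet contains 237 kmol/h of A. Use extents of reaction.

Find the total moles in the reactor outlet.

1180 kmol/h

Conversion of D: D consumed = 1ξ₁ = 0.486 × 792 → ξ₁ = 384.9 kmol/h.
A balance: n_A = 0 + 2ξ₁ − 2ξ₂ = 237 → ξ₂ = (2·384.9 − 237)/2 = 266.4 kmol/h.
Outlet amounts (n = n₀ + Σ ν·ξ):
  D: 792 − 1(384.9) = 407.1
  A: 0 + 2(384.9) − 2(266.4) = 237
  C: 0 + 2(266.4) = 532.8
Total out = 407.1 + 237 + 532.8 = 1177 kmol/h.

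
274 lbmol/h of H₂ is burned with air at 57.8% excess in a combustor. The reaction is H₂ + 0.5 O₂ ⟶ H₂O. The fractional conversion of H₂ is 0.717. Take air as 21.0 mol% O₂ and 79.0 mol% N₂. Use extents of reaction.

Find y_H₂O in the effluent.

Stoichiometric O₂ = 0.5 × 274 = 137 lbmol/h; O₂ fed = 137 × 1.578 = 216.2 lbmol/h.
N₂ fed = 216.2 × 79/21 = 813.3 lbmol/h.
Fuel reacted = 0.717 × 274 → ξ = 196.5 lbmol/h.
Outlet (n = n₀ + ν ξ):
  H₂: 274 − 1(196.5) = 77.54
  O₂: 216.2 − 0.5(196.5) = 118
  N₂: 813.3 (inert)
  H₂O: 0 + 1(196.5) = 196.5
Total out = 1205 lbmol/h; y_H₂O = 196.5 / 1205 = 0.163.

0.163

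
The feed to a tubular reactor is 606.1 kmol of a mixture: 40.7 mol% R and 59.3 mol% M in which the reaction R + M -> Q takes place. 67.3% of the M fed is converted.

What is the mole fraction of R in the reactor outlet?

0.0132

M reacted = 0.673 × 359.4 = 241.9 kmol; ν_M = −1, so ξ = 241.9/1 = 241.9 kmol.
Outlet amounts (n = n₀ + ν ξ):
  R: 246.7 − 1(241.9) = 4.795
  M: 359.4 − 1(241.9) = 117.5
  Q: 0 + 1(241.9) = 241.9
Total out = 364.2 kmol; y_R = 4.795 / 364.2 = 0.01317.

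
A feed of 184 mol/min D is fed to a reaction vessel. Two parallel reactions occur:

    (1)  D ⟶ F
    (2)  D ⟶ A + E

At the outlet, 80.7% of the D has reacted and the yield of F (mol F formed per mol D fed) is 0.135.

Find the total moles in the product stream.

308 mol/min

Yield of F: 1ξ₁ / 184 = 0.135 → ξ₁ = 24.84 mol/min.
Conversion of D: 1ξ₁ + 1ξ₂ = 0.807 × 184 = 148.5 → ξ₂ = 123.6 mol/min.
Outlet amounts (n = n₀ + Σ ν·ξ):
  D: 184 − 1(24.84) − 1(123.6) = 35.51
  F: 0 + 1(24.84) = 24.84
  A: 0 + 1(123.6) = 123.6
  E: 0 + 1(123.6) = 123.6
Total out = 35.51 + 24.84 + 123.6 + 123.6 = 307.6 mol/min.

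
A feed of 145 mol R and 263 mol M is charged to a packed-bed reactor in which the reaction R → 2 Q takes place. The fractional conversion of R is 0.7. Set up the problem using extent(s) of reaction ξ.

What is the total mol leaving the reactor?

R reacted = 0.7 × 145 = 101.5 mol; ν_R = −1, so ξ = 101.5/1 = 101.5 mol.
Outlet amounts (n = n₀ + ν ξ):
  R: 145 − 1(101.5) = 43.5
  Q: 0 + 2(101.5) = 203
  M: 263 (inert)
Total out = 43.5 + 203 + 263 = 509.5 mol.

510 mol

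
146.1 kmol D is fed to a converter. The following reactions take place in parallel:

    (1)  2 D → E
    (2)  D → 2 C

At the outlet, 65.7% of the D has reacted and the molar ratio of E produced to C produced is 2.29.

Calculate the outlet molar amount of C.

18.9 kmol

Conversion of D: D consumed = 0.657 × 146.1 = 95.99 kmol = 2ξ₁ + 1ξ₂.
Selectivity: 1ξ₁ / (2ξ₂) = 2.29 → ξ₁ = 4.58 ξ₂.
Substitute: (2·4.58 + 1) ξ₂ = 95.99 → ξ₂ = 9.448 kmol, ξ₁ = 43.27 kmol.
Outlet amounts (n = n₀ + Σ ν·ξ):
  D: 146.1 − 2(43.27) − 1(9.448) = 50.11
  E: 0 + 1(43.27) = 43.27
  C: 0 + 2(9.448) = 18.9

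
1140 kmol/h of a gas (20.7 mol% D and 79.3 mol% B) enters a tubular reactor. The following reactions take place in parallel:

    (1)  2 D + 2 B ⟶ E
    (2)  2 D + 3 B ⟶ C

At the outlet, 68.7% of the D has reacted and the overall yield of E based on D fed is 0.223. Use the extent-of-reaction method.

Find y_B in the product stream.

0.822

Yield of E: 1ξ₁ / 236 = 0.223 → ξ₁ = 52.62 kmol/h.
Conversion of D: 2ξ₁ + 2ξ₂ = 0.687 × 236 = 162.1 → ξ₂ = 28.44 kmol/h.
Outlet amounts (n = n₀ + Σ ν·ξ):
  D: 236 − 2(52.62) − 2(28.44) = 73.86
  B: 904 − 2(52.62) − 3(28.44) = 713.5
  E: 0 + 1(52.62) = 52.62
  C: 0 + 1(28.44) = 28.44
Total out = 868.4 kmol/h; y_B = 713.5 / 868.4 = 0.8216.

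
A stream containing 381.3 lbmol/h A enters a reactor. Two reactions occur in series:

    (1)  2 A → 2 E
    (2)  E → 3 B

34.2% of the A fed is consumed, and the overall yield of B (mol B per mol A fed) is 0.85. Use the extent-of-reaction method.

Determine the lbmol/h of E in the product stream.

22.4 lbmol/h

Conversion of A: A consumed = 2ξ₁ = 0.342 × 381.3 → ξ₁ = 65.2 lbmol/h.
Yield of B: 3ξ₂ / 381.3 = 0.85 → ξ₂ = 108 lbmol/h.
Outlet amounts (n = n₀ + Σ ν·ξ):
  A: 381.3 − 2(65.2) = 250.9
  E: 0 + 2(65.2) − 1(108) = 22.37
  B: 0 + 3(108) = 324.1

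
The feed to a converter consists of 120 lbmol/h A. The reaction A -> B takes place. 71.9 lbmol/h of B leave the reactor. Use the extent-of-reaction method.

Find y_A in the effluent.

For B: n = n₀ + 1ξ → 71.9 = 0 + 1ξ, giving ξ = 71.9 lbmol/h.
Outlet amounts (n = n₀ + ν ξ):
  A: 120 − 1(71.9) = 48.1
  B: 0 + 1(71.9) = 71.9
Total out = 120 lbmol/h; y_A = 48.1 / 120 = 0.4008.

0.401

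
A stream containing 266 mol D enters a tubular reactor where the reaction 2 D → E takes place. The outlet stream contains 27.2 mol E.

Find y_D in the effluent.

0.886

For E: n = n₀ + 1ξ → 27.2 = 0 + 1ξ, giving ξ = 27.2 mol.
Outlet amounts (n = n₀ + ν ξ):
  D: 266 − 2(27.2) = 211.6
  E: 0 + 1(27.2) = 27.2
Total out = 238.8 mol; y_D = 211.6 / 238.8 = 0.8861.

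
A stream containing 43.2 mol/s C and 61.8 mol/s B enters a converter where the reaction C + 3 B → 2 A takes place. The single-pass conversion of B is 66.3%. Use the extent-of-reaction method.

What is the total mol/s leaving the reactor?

77.7 mol/s

B reacted = 0.663 × 61.8 = 40.97 mol/s; ν_B = −3, so ξ = 40.97/3 = 13.66 mol/s.
Outlet amounts (n = n₀ + ν ξ):
  C: 43.2 − 1(13.66) = 29.54
  B: 61.8 − 3(13.66) = 20.83
  A: 0 + 2(13.66) = 27.32
Total out = 29.54 + 20.83 + 27.32 = 77.68 mol/s.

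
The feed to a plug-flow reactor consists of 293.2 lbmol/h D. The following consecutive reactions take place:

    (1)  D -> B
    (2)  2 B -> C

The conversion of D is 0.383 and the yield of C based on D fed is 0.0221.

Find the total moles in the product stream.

Conversion of D: D consumed = 1ξ₁ = 0.383 × 293.2 → ξ₁ = 112.3 lbmol/h.
Yield of C: 1ξ₂ / 293.2 = 0.0221 → ξ₂ = 6.48 lbmol/h.
Outlet amounts (n = n₀ + Σ ν·ξ):
  D: 293.2 − 1(112.3) = 180.9
  B: 0 + 1(112.3) − 2(6.48) = 99.34
  C: 0 + 1(6.48) = 6.48
Total out = 180.9 + 99.34 + 6.48 = 286.7 lbmol/h.

287 lbmol/h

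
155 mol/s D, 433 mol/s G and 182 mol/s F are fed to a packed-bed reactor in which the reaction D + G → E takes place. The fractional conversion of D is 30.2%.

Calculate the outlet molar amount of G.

386 mol/s

D reacted = 0.302 × 155 = 46.81 mol/s; ν_D = −1, so ξ = 46.81/1 = 46.81 mol/s.
Outlet amounts (n = n₀ + ν ξ):
  D: 155 − 1(46.81) = 108.2
  G: 433 − 1(46.81) = 386.2
  E: 0 + 1(46.81) = 46.81
  F: 182 (inert)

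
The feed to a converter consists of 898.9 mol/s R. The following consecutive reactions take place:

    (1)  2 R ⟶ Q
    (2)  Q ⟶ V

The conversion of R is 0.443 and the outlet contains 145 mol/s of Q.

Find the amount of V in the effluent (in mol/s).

Conversion of R: R consumed = 2ξ₁ = 0.443 × 898.9 → ξ₁ = 199.1 mol/s.
Q balance: n_Q = 0 + 1ξ₁ − 1ξ₂ = 145 → ξ₂ = (1·199.1 − 145)/1 = 54.11 mol/s.
Outlet amounts (n = n₀ + Σ ν·ξ):
  R: 898.9 − 2(199.1) = 500.7
  Q: 0 + 1(199.1) − 1(54.11) = 145
  V: 0 + 1(54.11) = 54.11

54.1 mol/s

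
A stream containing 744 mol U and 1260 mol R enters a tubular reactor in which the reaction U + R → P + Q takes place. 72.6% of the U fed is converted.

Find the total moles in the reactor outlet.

U reacted = 0.726 × 744 = 540.1 mol; ν_U = −1, so ξ = 540.1/1 = 540.1 mol.
Outlet amounts (n = n₀ + ν ξ):
  U: 744 − 1(540.1) = 203.9
  R: 1260 − 1(540.1) = 719.9
  P: 0 + 1(540.1) = 540.1
  Q: 0 + 1(540.1) = 540.1
Total out = 203.9 + 719.9 + 540.1 + 540.1 = 2004 mol.

2000 mol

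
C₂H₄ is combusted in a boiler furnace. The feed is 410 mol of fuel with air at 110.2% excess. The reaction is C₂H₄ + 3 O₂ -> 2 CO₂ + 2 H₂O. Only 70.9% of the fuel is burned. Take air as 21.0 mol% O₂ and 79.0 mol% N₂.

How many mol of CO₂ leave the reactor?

Stoichiometric O₂ = 3 × 410 = 1230 mol; O₂ fed = 1230 × 2.102 = 2585 mol.
N₂ fed = 2585 × 79/21 = 9726 mol.
Fuel reacted = 0.709 × 410 → ξ = 290.7 mol.
Outlet (n = n₀ + ν ξ):
  C₂H₄: 410 − 1(290.7) = 119.3
  O₂: 2585 − 3(290.7) = 1713
  N₂: 9726 (inert)
  CO₂: 0 + 2(290.7) = 581.4
  H₂O: 0 + 2(290.7) = 581.4

581 mol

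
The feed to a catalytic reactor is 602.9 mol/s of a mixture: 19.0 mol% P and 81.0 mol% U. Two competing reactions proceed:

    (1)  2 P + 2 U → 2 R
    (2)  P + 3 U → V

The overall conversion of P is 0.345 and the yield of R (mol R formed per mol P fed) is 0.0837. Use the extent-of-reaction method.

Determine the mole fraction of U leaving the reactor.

Yield of R: 2ξ₁ / 114.6 = 0.0837 → ξ₁ = 4.794 mol/s.
Conversion of P: 2ξ₁ + 1ξ₂ = 0.345 × 114.6 = 39.52 → ξ₂ = 29.93 mol/s.
Outlet amounts (n = n₀ + Σ ν·ξ):
  P: 114.6 − 2(4.794) − 1(29.93) = 75.03
  U: 488.3 − 2(4.794) − 3(29.93) = 389
  R: 0 + 2(4.794) = 9.588
  V: 0 + 1(29.93) = 29.93
Total out = 503.5 mol/s; y_U = 389 / 503.5 = 0.7725.

0.772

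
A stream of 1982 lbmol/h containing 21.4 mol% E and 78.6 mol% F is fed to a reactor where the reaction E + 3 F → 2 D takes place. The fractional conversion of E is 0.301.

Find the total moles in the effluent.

E reacted = 0.301 × 424.1 = 127.7 lbmol/h; ν_E = −1, so ξ = 127.7/1 = 127.7 lbmol/h.
Outlet amounts (n = n₀ + ν ξ):
  E: 424.1 − 1(127.7) = 296.5
  F: 1558 − 3(127.7) = 1175
  D: 0 + 2(127.7) = 255.3
Total out = 296.5 + 1175 + 255.3 = 1727 lbmol/h.

1730 lbmol/h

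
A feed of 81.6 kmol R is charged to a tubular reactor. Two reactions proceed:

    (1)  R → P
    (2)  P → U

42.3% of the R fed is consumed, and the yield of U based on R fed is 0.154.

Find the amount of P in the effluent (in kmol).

Conversion of R: R consumed = 1ξ₁ = 0.423 × 81.6 → ξ₁ = 34.52 kmol.
Yield of U: 1ξ₂ / 81.6 = 0.154 → ξ₂ = 12.57 kmol.
Outlet amounts (n = n₀ + Σ ν·ξ):
  R: 81.6 − 1(34.52) = 47.08
  P: 0 + 1(34.52) − 1(12.57) = 21.95
  U: 0 + 1(12.57) = 12.57

22 kmol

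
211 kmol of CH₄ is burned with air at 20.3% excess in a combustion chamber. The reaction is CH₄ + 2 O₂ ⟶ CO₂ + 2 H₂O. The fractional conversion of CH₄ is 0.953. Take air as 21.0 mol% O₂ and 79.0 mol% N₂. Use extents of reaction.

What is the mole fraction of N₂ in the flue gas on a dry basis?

Stoichiometric O₂ = 2 × 211 = 422 kmol; O₂ fed = 422 × 1.203 = 507.7 kmol.
N₂ fed = 507.7 × 79/21 = 1910 kmol.
Fuel reacted = 0.953 × 211 → ξ = 201.1 kmol.
Outlet (n = n₀ + ν ξ):
  CH₄: 211 − 1(201.1) = 9.917
  O₂: 507.7 − 2(201.1) = 105.5
  N₂: 1910 (inert)
  CO₂: 0 + 1(201.1) = 201.1
  H₂O: 0 + 2(201.1) = 402.2
Dry total = 2226 kmol; y_N₂ (dry) = 1910 / 2226 = 0.8578.

0.858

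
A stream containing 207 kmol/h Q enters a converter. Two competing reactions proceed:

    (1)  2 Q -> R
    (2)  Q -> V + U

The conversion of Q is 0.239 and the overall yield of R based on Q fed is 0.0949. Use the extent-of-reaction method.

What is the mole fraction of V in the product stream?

0.0516

Yield of R: 1ξ₁ / 207 = 0.0949 → ξ₁ = 19.64 kmol/h.
Conversion of Q: 2ξ₁ + 1ξ₂ = 0.239 × 207 = 49.47 → ξ₂ = 10.18 kmol/h.
Outlet amounts (n = n₀ + Σ ν·ξ):
  Q: 207 − 2(19.64) − 1(10.18) = 157.5
  R: 0 + 1(19.64) = 19.64
  V: 0 + 1(10.18) = 10.18
  U: 0 + 1(10.18) = 10.18
Total out = 197.5 kmol/h; y_V = 10.18 / 197.5 = 0.05156.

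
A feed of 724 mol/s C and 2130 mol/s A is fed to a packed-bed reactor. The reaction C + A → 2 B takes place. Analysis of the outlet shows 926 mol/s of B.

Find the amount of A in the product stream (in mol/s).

For B: n = n₀ + 2ξ → 926 = 0 + 2ξ, giving ξ = 463 mol/s.
Outlet amounts (n = n₀ + ν ξ):
  C: 724 − 1(463) = 261
  A: 2130 − 1(463) = 1667
  B: 0 + 2(463) = 926

1670 mol/s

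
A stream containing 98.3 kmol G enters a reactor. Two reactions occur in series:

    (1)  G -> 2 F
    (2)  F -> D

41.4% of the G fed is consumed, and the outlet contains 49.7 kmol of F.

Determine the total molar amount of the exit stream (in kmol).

139 kmol

Conversion of G: G consumed = 1ξ₁ = 0.414 × 98.3 → ξ₁ = 40.7 kmol.
F balance: n_F = 0 + 2ξ₁ − 1ξ₂ = 49.7 → ξ₂ = (2·40.7 − 49.7)/1 = 31.69 kmol.
Outlet amounts (n = n₀ + Σ ν·ξ):
  G: 98.3 − 1(40.7) = 57.6
  F: 0 + 2(40.7) − 1(31.69) = 49.7
  D: 0 + 1(31.69) = 31.69
Total out = 57.6 + 49.7 + 31.69 = 139 kmol.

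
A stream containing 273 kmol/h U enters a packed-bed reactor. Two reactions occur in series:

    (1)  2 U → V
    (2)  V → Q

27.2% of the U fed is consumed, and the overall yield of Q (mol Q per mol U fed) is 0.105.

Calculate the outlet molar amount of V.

Conversion of U: U consumed = 2ξ₁ = 0.272 × 273 → ξ₁ = 37.13 kmol/h.
Yield of Q: 1ξ₂ / 273 = 0.105 → ξ₂ = 28.66 kmol/h.
Outlet amounts (n = n₀ + Σ ν·ξ):
  U: 273 − 2(37.13) = 198.7
  V: 0 + 1(37.13) − 1(28.66) = 8.463
  Q: 0 + 1(28.66) = 28.66

8.46 kmol/h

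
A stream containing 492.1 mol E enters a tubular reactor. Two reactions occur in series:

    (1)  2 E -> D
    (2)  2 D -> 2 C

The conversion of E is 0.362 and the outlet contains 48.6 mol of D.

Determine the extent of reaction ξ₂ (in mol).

ξ₂ = 20.2 mol

Conversion of E: E consumed = 2ξ₁ = 0.362 × 492.1 → ξ₁ = 89.07 mol.
D balance: n_D = 0 + 1ξ₁ − 2ξ₂ = 48.6 → ξ₂ = (1·89.07 − 48.6)/2 = 20.24 mol.
Outlet amounts (n = n₀ + Σ ν·ξ):
  E: 492.1 − 2(89.07) = 314
  D: 0 + 1(89.07) − 2(20.24) = 48.6
  C: 0 + 2(20.24) = 40.47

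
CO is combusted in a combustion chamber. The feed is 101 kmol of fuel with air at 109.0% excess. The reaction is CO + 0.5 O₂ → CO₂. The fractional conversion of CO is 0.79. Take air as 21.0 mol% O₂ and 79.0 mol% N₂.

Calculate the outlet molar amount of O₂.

65.6 kmol

Stoichiometric O₂ = 0.5 × 101 = 50.5 kmol; O₂ fed = 50.5 × 2.090 = 105.5 kmol.
N₂ fed = 105.5 × 79/21 = 397.1 kmol.
Fuel reacted = 0.79 × 101 → ξ = 79.79 kmol.
Outlet (n = n₀ + ν ξ):
  CO: 101 − 1(79.79) = 21.21
  O₂: 105.5 − 0.5(79.79) = 65.65
  N₂: 397.1 (inert)
  CO₂: 0 + 1(79.79) = 79.79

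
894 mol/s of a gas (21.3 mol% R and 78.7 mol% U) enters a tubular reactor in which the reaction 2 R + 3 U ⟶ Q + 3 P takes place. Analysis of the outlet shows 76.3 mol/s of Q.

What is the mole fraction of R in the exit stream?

0.0463

For Q: n = n₀ + 1ξ → 76.3 = 0 + 1ξ, giving ξ = 76.3 mol/s.
Outlet amounts (n = n₀ + ν ξ):
  R: 190.4 − 2(76.3) = 37.82
  U: 703.6 − 3(76.3) = 474.7
  Q: 0 + 1(76.3) = 76.3
  P: 0 + 3(76.3) = 228.9
Total out = 817.7 mol/s; y_R = 37.82 / 817.7 = 0.04625.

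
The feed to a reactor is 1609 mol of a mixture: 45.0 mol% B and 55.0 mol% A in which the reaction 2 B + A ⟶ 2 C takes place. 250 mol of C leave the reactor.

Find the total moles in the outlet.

1480 mol

For C: n = n₀ + 2ξ → 250 = 0 + 2ξ, giving ξ = 125 mol.
Outlet amounts (n = n₀ + ν ξ):
  B: 724 − 2(125) = 474
  A: 885 − 1(125) = 760
  C: 0 + 2(125) = 250
Total out = 474 + 760 + 250 = 1484 mol.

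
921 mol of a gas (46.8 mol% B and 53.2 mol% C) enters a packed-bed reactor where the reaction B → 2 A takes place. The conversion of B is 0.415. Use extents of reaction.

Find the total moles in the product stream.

1100 mol

B reacted = 0.415 × 431 = 178.9 mol; ν_B = −1, so ξ = 178.9/1 = 178.9 mol.
Outlet amounts (n = n₀ + ν ξ):
  B: 431 − 1(178.9) = 252.2
  A: 0 + 2(178.9) = 357.8
  C: 490 (inert)
Total out = 252.2 + 357.8 + 490 = 1100 mol.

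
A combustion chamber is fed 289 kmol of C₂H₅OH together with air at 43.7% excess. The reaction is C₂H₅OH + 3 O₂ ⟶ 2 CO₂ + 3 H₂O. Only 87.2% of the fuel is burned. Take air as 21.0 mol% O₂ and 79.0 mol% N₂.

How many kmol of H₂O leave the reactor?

Stoichiometric O₂ = 3 × 289 = 867 kmol; O₂ fed = 867 × 1.437 = 1246 kmol.
N₂ fed = 1246 × 79/21 = 4687 kmol.
Fuel reacted = 0.872 × 289 → ξ = 252 kmol.
Outlet (n = n₀ + ν ξ):
  C₂H₅OH: 289 − 1(252) = 36.99
  O₂: 1246 − 3(252) = 489.9
  N₂: 4687 (inert)
  CO₂: 0 + 2(252) = 504
  H₂O: 0 + 3(252) = 756

756 kmol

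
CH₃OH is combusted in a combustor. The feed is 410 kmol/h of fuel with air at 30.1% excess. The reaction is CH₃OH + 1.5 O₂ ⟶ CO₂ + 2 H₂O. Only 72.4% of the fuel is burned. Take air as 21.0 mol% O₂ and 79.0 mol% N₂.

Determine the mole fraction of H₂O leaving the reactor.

Stoichiometric O₂ = 1.5 × 410 = 615 kmol/h; O₂ fed = 615 × 1.301 = 800.1 kmol/h.
N₂ fed = 800.1 × 79/21 = 3010 kmol/h.
Fuel reacted = 0.724 × 410 → ξ = 296.8 kmol/h.
Outlet (n = n₀ + ν ξ):
  CH₃OH: 410 − 1(296.8) = 113.2
  O₂: 800.1 − 1.5(296.8) = 354.9
  N₂: 3010 (inert)
  CO₂: 0 + 1(296.8) = 296.8
  H₂O: 0 + 2(296.8) = 593.7
Total out = 4368 kmol/h; y_H₂O = 593.7 / 4368 = 0.1359.

0.136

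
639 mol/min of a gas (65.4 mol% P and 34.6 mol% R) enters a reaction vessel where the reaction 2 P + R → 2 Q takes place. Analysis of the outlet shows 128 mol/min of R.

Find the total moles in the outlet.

For R: n = n₀ − 1ξ → 128 = 221.1 − 1ξ, giving ξ = 93.09 mol/min.
Outlet amounts (n = n₀ + ν ξ):
  P: 417.9 − 2(93.09) = 231.7
  R: 221.1 − 1(93.09) = 128
  Q: 0 + 2(93.09) = 186.2
Total out = 231.7 + 128 + 186.2 = 545.9 mol/min.

546 mol/min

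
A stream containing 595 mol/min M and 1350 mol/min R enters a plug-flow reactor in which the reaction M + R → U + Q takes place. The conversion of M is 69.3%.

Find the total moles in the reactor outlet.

1940 mol/min

M reacted = 0.693 × 595 = 412.3 mol/min; ν_M = −1, so ξ = 412.3/1 = 412.3 mol/min.
Outlet amounts (n = n₀ + ν ξ):
  M: 595 − 1(412.3) = 182.7
  R: 1350 − 1(412.3) = 937.7
  U: 0 + 1(412.3) = 412.3
  Q: 0 + 1(412.3) = 412.3
Total out = 182.7 + 937.7 + 412.3 + 412.3 = 1945 mol/min.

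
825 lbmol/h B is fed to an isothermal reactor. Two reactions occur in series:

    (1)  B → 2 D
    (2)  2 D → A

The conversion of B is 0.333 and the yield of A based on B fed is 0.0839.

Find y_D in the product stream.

Conversion of B: B consumed = 1ξ₁ = 0.333 × 825 → ξ₁ = 274.7 lbmol/h.
Yield of A: 1ξ₂ / 825 = 0.0839 → ξ₂ = 69.22 lbmol/h.
Outlet amounts (n = n₀ + Σ ν·ξ):
  B: 825 − 1(274.7) = 550.3
  D: 0 + 2(274.7) − 2(69.22) = 411
  A: 0 + 1(69.22) = 69.22
Total out = 1031 lbmol/h; y_D = 411 / 1031 = 0.3988.

0.399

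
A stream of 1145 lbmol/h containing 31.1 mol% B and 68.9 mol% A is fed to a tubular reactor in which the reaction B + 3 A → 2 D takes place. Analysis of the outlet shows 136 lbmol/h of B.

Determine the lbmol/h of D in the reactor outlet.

For B: n = n₀ − 1ξ → 136 = 356.1 − 1ξ, giving ξ = 220.1 lbmol/h.
Outlet amounts (n = n₀ + ν ξ):
  B: 356.1 − 1(220.1) = 136
  A: 788.9 − 3(220.1) = 128.6
  D: 0 + 2(220.1) = 440.2

440 lbmol/h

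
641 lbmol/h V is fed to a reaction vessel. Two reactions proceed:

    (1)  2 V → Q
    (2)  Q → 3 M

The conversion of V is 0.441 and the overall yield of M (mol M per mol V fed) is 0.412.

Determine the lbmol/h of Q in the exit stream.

53.3 lbmol/h

Conversion of V: V consumed = 2ξ₁ = 0.441 × 641 → ξ₁ = 141.3 lbmol/h.
Yield of M: 3ξ₂ / 641 = 0.412 → ξ₂ = 88.03 lbmol/h.
Outlet amounts (n = n₀ + Σ ν·ξ):
  V: 641 − 2(141.3) = 358.3
  Q: 0 + 1(141.3) − 1(88.03) = 53.31
  M: 0 + 3(88.03) = 264.1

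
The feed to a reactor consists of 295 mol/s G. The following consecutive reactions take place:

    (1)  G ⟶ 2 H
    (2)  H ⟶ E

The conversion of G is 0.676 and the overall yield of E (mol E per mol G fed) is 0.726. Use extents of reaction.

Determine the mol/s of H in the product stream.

185 mol/s

Conversion of G: G consumed = 1ξ₁ = 0.676 × 295 → ξ₁ = 199.4 mol/s.
Yield of E: 1ξ₂ / 295 = 0.726 → ξ₂ = 214.2 mol/s.
Outlet amounts (n = n₀ + Σ ν·ξ):
  G: 295 − 1(199.4) = 95.58
  H: 0 + 2(199.4) − 1(214.2) = 184.7
  E: 0 + 1(214.2) = 214.2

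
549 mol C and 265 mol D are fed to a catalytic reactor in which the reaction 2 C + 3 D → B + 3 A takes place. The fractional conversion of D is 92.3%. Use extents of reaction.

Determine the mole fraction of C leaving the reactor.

D reacted = 0.923 × 265 = 244.6 mol; ν_D = −3, so ξ = 244.6/3 = 81.53 mol.
Outlet amounts (n = n₀ + ν ξ):
  C: 549 − 2(81.53) = 385.9
  D: 265 − 3(81.53) = 20.41
  B: 0 + 1(81.53) = 81.53
  A: 0 + 3(81.53) = 244.6
Total out = 732.5 mol; y_C = 385.9 / 732.5 = 0.5269.

0.527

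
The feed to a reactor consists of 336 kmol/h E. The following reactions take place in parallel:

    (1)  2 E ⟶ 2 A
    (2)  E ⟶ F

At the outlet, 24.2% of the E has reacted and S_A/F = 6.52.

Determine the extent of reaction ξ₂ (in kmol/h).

ξ₂ = 10.8 kmol/h

Conversion of E: E consumed = 0.242 × 336 = 81.31 kmol/h = 2ξ₁ + 1ξ₂.
Selectivity: 2ξ₁ / (1ξ₂) = 6.52 → ξ₁ = 3.26 ξ₂.
Substitute: (2·3.26 + 1) ξ₂ = 81.31 → ξ₂ = 10.81 kmol/h, ξ₁ = 35.25 kmol/h.
Outlet amounts (n = n₀ + Σ ν·ξ):
  E: 336 − 2(35.25) − 1(10.81) = 254.7
  A: 0 + 2(35.25) = 70.5
  F: 0 + 1(10.81) = 10.81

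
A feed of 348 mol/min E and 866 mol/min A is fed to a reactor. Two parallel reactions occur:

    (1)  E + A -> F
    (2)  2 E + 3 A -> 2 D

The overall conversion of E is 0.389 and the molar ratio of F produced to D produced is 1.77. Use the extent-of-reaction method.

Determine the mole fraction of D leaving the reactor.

Conversion of E: E consumed = 0.389 × 348 = 135.4 mol/min = 1ξ₁ + 2ξ₂.
Selectivity: 1ξ₁ / (2ξ₂) = 1.77 → ξ₁ = 3.54 ξ₂.
Substitute: (1·3.54 + 2) ξ₂ = 135.4 → ξ₂ = 24.44 mol/min, ξ₁ = 86.5 mol/min.
Outlet amounts (n = n₀ + Σ ν·ξ):
  E: 348 − 1(86.5) − 2(24.44) = 212.6
  A: 866 − 1(86.5) − 3(24.44) = 706.2
  F: 0 + 1(86.5) = 86.5
  D: 0 + 2(24.44) = 48.87
Total out = 1054 mol/min; y_D = 48.87 / 1054 = 0.04636.

0.0464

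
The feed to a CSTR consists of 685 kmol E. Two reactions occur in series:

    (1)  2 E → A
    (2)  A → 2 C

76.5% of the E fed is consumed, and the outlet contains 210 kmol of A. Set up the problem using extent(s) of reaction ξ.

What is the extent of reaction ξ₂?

Conversion of E: E consumed = 2ξ₁ = 0.765 × 685 → ξ₁ = 262 kmol.
A balance: n_A = 0 + 1ξ₁ − 1ξ₂ = 210 → ξ₂ = (1·262 − 210)/1 = 52.01 kmol.
Outlet amounts (n = n₀ + Σ ν·ξ):
  E: 685 − 2(262) = 161
  A: 0 + 1(262) − 1(52.01) = 210
  C: 0 + 2(52.01) = 104

ξ₂ = 52 kmol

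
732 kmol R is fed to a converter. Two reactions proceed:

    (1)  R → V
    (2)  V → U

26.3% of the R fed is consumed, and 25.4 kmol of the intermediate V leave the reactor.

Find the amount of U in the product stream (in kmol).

Conversion of R: R consumed = 1ξ₁ = 0.263 × 732 → ξ₁ = 192.5 kmol.
V balance: n_V = 0 + 1ξ₁ − 1ξ₂ = 25.4 → ξ₂ = (1·192.5 − 25.4)/1 = 167.1 kmol.
Outlet amounts (n = n₀ + Σ ν·ξ):
  R: 732 − 1(192.5) = 539.5
  V: 0 + 1(192.5) − 1(167.1) = 25.4
  U: 0 + 1(167.1) = 167.1

167 kmol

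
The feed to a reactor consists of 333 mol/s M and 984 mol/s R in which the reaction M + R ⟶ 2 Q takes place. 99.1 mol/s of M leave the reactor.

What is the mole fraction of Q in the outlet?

0.355

For M: n = n₀ − 1ξ → 99.1 = 333 − 1ξ, giving ξ = 233.9 mol/s.
Outlet amounts (n = n₀ + ν ξ):
  M: 333 − 1(233.9) = 99.1
  R: 984 − 1(233.9) = 750.1
  Q: 0 + 2(233.9) = 467.8
Total out = 1317 mol/s; y_Q = 467.8 / 1317 = 0.3552.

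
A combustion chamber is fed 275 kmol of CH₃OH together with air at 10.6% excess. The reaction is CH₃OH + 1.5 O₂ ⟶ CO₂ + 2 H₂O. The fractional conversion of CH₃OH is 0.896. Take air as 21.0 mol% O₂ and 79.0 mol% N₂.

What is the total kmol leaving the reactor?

2570 kmol

Stoichiometric O₂ = 1.5 × 275 = 412.5 kmol; O₂ fed = 412.5 × 1.106 = 456.2 kmol.
N₂ fed = 456.2 × 79/21 = 1716 kmol.
Fuel reacted = 0.896 × 275 → ξ = 246.4 kmol.
Outlet (n = n₀ + ν ξ):
  CH₃OH: 275 − 1(246.4) = 28.6
  O₂: 456.2 − 1.5(246.4) = 86.62
  N₂: 1716 (inert)
  CO₂: 0 + 1(246.4) = 246.4
  H₂O: 0 + 2(246.4) = 492.8
Total out = 28.6 + 86.62 + 1716 + 246.4 + 492.8 = 2571 kmol.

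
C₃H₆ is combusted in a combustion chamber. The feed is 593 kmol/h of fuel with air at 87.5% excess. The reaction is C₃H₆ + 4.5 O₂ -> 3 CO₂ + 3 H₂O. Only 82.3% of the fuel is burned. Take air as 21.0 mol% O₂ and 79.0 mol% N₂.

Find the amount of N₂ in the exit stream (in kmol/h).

18800 kmol/h

Stoichiometric O₂ = 4.5 × 593 = 2668 kmol/h; O₂ fed = 2668 × 1.875 = 5003 kmol/h.
N₂ fed = 5003 × 79/21 = 18820 kmol/h.
Fuel reacted = 0.823 × 593 → ξ = 488 kmol/h.
Outlet (n = n₀ + ν ξ):
  C₃H₆: 593 − 1(488) = 105
  O₂: 5003 − 4.5(488) = 2807
  N₂: 18820 (inert)
  CO₂: 0 + 3(488) = 1464
  H₂O: 0 + 3(488) = 1464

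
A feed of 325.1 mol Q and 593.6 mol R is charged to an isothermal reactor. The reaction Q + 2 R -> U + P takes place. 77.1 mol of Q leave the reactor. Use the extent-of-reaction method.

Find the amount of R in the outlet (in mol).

For Q: n = n₀ − 1ξ → 77.1 = 325.1 − 1ξ, giving ξ = 248 mol.
Outlet amounts (n = n₀ + ν ξ):
  Q: 325.1 − 1(248) = 77.1
  R: 593.6 − 2(248) = 97.6
  U: 0 + 1(248) = 248
  P: 0 + 1(248) = 248

97.6 mol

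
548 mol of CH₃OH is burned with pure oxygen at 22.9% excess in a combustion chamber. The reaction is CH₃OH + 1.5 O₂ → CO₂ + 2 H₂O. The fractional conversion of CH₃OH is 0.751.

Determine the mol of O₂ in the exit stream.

Stoichiometric O₂ = 1.5 × 548 = 822 mol; O₂ fed = 822 × 1.229 = 1010 mol.
Fuel reacted = 0.751 × 548 → ξ = 411.5 mol.
Outlet (n = n₀ + ν ξ):
  CH₃OH: 548 − 1(411.5) = 136.5
  O₂: 1010 − 1.5(411.5) = 392.9
  CO₂: 0 + 1(411.5) = 411.5
  H₂O: 0 + 2(411.5) = 823.1

393 mol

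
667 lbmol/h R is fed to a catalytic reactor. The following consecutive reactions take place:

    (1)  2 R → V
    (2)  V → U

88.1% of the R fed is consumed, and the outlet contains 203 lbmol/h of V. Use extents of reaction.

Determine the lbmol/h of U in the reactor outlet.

90.8 lbmol/h

Conversion of R: R consumed = 2ξ₁ = 0.881 × 667 → ξ₁ = 293.8 lbmol/h.
V balance: n_V = 0 + 1ξ₁ − 1ξ₂ = 203 → ξ₂ = (1·293.8 − 203)/1 = 90.81 lbmol/h.
Outlet amounts (n = n₀ + Σ ν·ξ):
  R: 667 − 2(293.8) = 79.37
  V: 0 + 1(293.8) − 1(90.81) = 203
  U: 0 + 1(90.81) = 90.81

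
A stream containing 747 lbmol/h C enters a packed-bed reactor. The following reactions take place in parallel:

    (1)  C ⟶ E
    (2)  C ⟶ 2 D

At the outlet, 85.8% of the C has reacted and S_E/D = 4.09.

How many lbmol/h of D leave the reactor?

140 lbmol/h

Conversion of C: C consumed = 0.858 × 747 = 640.9 lbmol/h = 1ξ₁ + 1ξ₂.
Selectivity: 1ξ₁ / (2ξ₂) = 4.09 → ξ₁ = 8.18 ξ₂.
Substitute: (1·8.18 + 1) ξ₂ = 640.9 → ξ₂ = 69.82 lbmol/h, ξ₁ = 571.1 lbmol/h.
Outlet amounts (n = n₀ + Σ ν·ξ):
  C: 747 − 1(571.1) − 1(69.82) = 106.1
  E: 0 + 1(571.1) = 571.1
  D: 0 + 2(69.82) = 139.6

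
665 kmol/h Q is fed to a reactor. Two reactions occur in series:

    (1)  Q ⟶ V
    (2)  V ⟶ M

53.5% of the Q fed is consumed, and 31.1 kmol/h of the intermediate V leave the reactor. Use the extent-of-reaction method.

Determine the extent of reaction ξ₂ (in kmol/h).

Conversion of Q: Q consumed = 1ξ₁ = 0.535 × 665 → ξ₁ = 355.8 kmol/h.
V balance: n_V = 0 + 1ξ₁ − 1ξ₂ = 31.1 → ξ₂ = (1·355.8 − 31.1)/1 = 324.7 kmol/h.
Outlet amounts (n = n₀ + Σ ν·ξ):
  Q: 665 − 1(355.8) = 309.2
  V: 0 + 1(355.8) − 1(324.7) = 31.1
  M: 0 + 1(324.7) = 324.7

ξ₂ = 325 kmol/h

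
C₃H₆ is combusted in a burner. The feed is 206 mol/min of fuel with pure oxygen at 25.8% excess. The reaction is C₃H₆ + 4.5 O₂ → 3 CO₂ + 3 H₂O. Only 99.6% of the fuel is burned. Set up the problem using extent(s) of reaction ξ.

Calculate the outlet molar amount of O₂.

Stoichiometric O₂ = 4.5 × 206 = 927 mol/min; O₂ fed = 927 × 1.258 = 1166 mol/min.
Fuel reacted = 0.996 × 206 → ξ = 205.2 mol/min.
Outlet (n = n₀ + ν ξ):
  C₃H₆: 206 − 1(205.2) = 0.824
  O₂: 1166 − 4.5(205.2) = 242.9
  CO₂: 0 + 3(205.2) = 615.5
  H₂O: 0 + 3(205.2) = 615.5

243 mol/min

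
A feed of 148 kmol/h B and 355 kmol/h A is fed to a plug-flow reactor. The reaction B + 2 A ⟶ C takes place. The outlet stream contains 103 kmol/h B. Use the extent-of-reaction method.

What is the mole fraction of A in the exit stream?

0.642

For B: n = n₀ − 1ξ → 103 = 148 − 1ξ, giving ξ = 45 kmol/h.
Outlet amounts (n = n₀ + ν ξ):
  B: 148 − 1(45) = 103
  A: 355 − 2(45) = 265
  C: 0 + 1(45) = 45
Total out = 413 kmol/h; y_A = 265 / 413 = 0.6416.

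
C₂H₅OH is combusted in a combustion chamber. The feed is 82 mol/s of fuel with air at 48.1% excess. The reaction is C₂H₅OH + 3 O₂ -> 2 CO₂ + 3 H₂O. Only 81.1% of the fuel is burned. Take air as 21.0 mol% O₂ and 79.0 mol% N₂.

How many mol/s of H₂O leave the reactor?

Stoichiometric O₂ = 3 × 82 = 246 mol/s; O₂ fed = 246 × 1.481 = 364.3 mol/s.
N₂ fed = 364.3 × 79/21 = 1371 mol/s.
Fuel reacted = 0.811 × 82 → ξ = 66.5 mol/s.
Outlet (n = n₀ + ν ξ):
  C₂H₅OH: 82 − 1(66.5) = 15.5
  O₂: 364.3 − 3(66.5) = 164.8
  N₂: 1371 (inert)
  CO₂: 0 + 2(66.5) = 133
  H₂O: 0 + 3(66.5) = 199.5

200 mol/s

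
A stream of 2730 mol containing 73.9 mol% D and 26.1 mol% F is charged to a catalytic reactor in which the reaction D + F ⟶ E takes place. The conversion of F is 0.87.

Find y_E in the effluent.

0.294

F reacted = 0.87 × 712.5 = 619.9 mol; ν_F = −1, so ξ = 619.9/1 = 619.9 mol.
Outlet amounts (n = n₀ + ν ξ):
  D: 2017 − 1(619.9) = 1398
  F: 712.5 − 1(619.9) = 92.63
  E: 0 + 1(619.9) = 619.9
Total out = 2110 mol; y_E = 619.9 / 2110 = 0.2938.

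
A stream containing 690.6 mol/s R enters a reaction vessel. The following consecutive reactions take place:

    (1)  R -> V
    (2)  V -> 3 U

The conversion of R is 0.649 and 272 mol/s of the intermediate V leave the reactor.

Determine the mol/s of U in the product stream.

Conversion of R: R consumed = 1ξ₁ = 0.649 × 690.6 → ξ₁ = 448.2 mol/s.
V balance: n_V = 0 + 1ξ₁ − 1ξ₂ = 272 → ξ₂ = (1·448.2 − 272)/1 = 176.2 mol/s.
Outlet amounts (n = n₀ + Σ ν·ξ):
  R: 690.6 − 1(448.2) = 242.4
  V: 0 + 1(448.2) − 1(176.2) = 272
  U: 0 + 3(176.2) = 528.6

529 mol/s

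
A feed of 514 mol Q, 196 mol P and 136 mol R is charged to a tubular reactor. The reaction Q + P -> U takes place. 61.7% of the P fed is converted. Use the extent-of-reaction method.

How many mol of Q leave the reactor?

393 mol

P reacted = 0.617 × 196 = 120.9 mol; ν_P = −1, so ξ = 120.9/1 = 120.9 mol.
Outlet amounts (n = n₀ + ν ξ):
  Q: 514 − 1(120.9) = 393.1
  P: 196 − 1(120.9) = 75.07
  U: 0 + 1(120.9) = 120.9
  R: 136 (inert)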